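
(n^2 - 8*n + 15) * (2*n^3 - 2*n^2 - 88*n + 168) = 2*n^5 - 18*n^4 - 42*n^3 + 842*n^2 - 2664*n + 2520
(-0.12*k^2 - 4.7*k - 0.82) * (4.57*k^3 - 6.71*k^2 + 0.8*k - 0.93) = -0.5484*k^5 - 20.6738*k^4 + 27.6936*k^3 + 1.8538*k^2 + 3.715*k + 0.7626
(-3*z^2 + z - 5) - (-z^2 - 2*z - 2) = -2*z^2 + 3*z - 3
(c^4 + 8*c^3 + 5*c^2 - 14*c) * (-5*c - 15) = -5*c^5 - 55*c^4 - 145*c^3 - 5*c^2 + 210*c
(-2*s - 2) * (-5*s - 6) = 10*s^2 + 22*s + 12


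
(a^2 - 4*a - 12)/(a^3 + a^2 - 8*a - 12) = (a - 6)/(a^2 - a - 6)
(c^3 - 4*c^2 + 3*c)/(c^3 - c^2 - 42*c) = (-c^2 + 4*c - 3)/(-c^2 + c + 42)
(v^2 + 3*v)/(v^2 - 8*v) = (v + 3)/(v - 8)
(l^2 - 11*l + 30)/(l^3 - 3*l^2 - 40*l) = (-l^2 + 11*l - 30)/(l*(-l^2 + 3*l + 40))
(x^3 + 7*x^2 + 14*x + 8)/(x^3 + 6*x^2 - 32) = (x^2 + 3*x + 2)/(x^2 + 2*x - 8)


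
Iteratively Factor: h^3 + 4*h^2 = (h)*(h^2 + 4*h) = h*(h + 4)*(h)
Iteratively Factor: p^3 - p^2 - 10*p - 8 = (p - 4)*(p^2 + 3*p + 2) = (p - 4)*(p + 1)*(p + 2)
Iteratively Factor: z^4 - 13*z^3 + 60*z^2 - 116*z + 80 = (z - 2)*(z^3 - 11*z^2 + 38*z - 40) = (z - 4)*(z - 2)*(z^2 - 7*z + 10) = (z - 4)*(z - 2)^2*(z - 5)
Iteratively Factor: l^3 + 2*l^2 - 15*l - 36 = (l - 4)*(l^2 + 6*l + 9) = (l - 4)*(l + 3)*(l + 3)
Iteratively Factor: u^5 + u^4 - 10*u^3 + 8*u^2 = (u - 1)*(u^4 + 2*u^3 - 8*u^2) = u*(u - 1)*(u^3 + 2*u^2 - 8*u) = u^2*(u - 1)*(u^2 + 2*u - 8) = u^2*(u - 2)*(u - 1)*(u + 4)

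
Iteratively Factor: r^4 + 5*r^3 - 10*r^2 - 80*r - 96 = (r + 2)*(r^3 + 3*r^2 - 16*r - 48) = (r + 2)*(r + 4)*(r^2 - r - 12) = (r + 2)*(r + 3)*(r + 4)*(r - 4)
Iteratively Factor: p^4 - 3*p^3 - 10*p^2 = (p)*(p^3 - 3*p^2 - 10*p) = p^2*(p^2 - 3*p - 10) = p^2*(p + 2)*(p - 5)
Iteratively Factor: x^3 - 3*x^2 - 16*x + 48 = (x + 4)*(x^2 - 7*x + 12) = (x - 3)*(x + 4)*(x - 4)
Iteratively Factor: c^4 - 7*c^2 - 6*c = (c - 3)*(c^3 + 3*c^2 + 2*c) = c*(c - 3)*(c^2 + 3*c + 2) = c*(c - 3)*(c + 1)*(c + 2)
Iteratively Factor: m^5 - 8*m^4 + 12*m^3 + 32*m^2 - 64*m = (m - 2)*(m^4 - 6*m^3 + 32*m) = (m - 2)*(m + 2)*(m^3 - 8*m^2 + 16*m) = (m - 4)*(m - 2)*(m + 2)*(m^2 - 4*m) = (m - 4)^2*(m - 2)*(m + 2)*(m)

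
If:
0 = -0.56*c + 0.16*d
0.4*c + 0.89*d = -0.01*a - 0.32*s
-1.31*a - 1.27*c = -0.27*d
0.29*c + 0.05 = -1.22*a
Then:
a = -0.98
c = 3.95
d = 13.81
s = -43.31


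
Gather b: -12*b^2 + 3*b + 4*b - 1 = -12*b^2 + 7*b - 1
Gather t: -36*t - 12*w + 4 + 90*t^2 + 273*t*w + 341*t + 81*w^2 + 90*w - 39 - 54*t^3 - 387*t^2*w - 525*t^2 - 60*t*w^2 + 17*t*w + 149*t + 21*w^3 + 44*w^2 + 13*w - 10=-54*t^3 + t^2*(-387*w - 435) + t*(-60*w^2 + 290*w + 454) + 21*w^3 + 125*w^2 + 91*w - 45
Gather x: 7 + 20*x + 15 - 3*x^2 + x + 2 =-3*x^2 + 21*x + 24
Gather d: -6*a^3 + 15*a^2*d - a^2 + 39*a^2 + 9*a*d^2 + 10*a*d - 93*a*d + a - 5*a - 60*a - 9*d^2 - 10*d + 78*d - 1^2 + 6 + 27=-6*a^3 + 38*a^2 - 64*a + d^2*(9*a - 9) + d*(15*a^2 - 83*a + 68) + 32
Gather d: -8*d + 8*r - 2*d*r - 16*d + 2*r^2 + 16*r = d*(-2*r - 24) + 2*r^2 + 24*r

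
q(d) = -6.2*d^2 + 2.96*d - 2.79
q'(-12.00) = 151.76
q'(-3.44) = 45.62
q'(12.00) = -145.84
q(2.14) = -24.85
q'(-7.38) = 94.47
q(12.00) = -860.07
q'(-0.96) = 14.86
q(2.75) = -41.54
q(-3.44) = -86.34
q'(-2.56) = 34.70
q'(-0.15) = 4.82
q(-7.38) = -362.31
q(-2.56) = -51.00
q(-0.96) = -11.35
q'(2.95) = -33.62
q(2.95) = -48.01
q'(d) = 2.96 - 12.4*d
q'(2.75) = -31.14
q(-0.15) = -3.37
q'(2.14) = -23.58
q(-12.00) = -931.11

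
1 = 1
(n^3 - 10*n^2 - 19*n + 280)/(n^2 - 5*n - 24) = (n^2 - 2*n - 35)/(n + 3)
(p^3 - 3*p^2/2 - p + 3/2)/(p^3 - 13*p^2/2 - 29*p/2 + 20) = (2*p^2 - p - 3)/(2*p^2 - 11*p - 40)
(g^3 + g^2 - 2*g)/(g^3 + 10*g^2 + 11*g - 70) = g*(g^2 + g - 2)/(g^3 + 10*g^2 + 11*g - 70)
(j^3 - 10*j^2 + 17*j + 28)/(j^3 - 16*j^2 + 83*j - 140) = (j + 1)/(j - 5)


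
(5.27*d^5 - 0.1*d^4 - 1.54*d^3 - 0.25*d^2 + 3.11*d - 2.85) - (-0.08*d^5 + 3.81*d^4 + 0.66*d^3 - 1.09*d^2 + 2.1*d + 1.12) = 5.35*d^5 - 3.91*d^4 - 2.2*d^3 + 0.84*d^2 + 1.01*d - 3.97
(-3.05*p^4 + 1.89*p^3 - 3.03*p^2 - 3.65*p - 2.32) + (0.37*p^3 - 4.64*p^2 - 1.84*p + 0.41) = -3.05*p^4 + 2.26*p^3 - 7.67*p^2 - 5.49*p - 1.91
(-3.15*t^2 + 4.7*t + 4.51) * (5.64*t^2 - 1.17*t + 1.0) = -17.766*t^4 + 30.1935*t^3 + 16.7874*t^2 - 0.576699999999999*t + 4.51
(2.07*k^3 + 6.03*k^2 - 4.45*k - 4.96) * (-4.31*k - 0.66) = -8.9217*k^4 - 27.3555*k^3 + 15.1997*k^2 + 24.3146*k + 3.2736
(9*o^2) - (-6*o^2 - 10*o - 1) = 15*o^2 + 10*o + 1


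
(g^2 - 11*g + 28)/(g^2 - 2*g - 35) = (g - 4)/(g + 5)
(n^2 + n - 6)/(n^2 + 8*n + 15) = (n - 2)/(n + 5)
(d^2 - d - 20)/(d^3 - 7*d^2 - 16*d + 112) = (d - 5)/(d^2 - 11*d + 28)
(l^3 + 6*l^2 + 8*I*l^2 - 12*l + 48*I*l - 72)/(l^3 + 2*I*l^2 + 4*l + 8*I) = (l^2 + 6*l*(1 + I) + 36*I)/(l^2 + 4)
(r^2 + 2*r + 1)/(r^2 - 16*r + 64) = (r^2 + 2*r + 1)/(r^2 - 16*r + 64)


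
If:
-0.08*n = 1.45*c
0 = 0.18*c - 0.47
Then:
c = 2.61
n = -47.33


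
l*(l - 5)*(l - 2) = l^3 - 7*l^2 + 10*l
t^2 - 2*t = t*(t - 2)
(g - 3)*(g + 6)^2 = g^3 + 9*g^2 - 108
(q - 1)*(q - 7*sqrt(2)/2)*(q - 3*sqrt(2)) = q^3 - 13*sqrt(2)*q^2/2 - q^2 + 13*sqrt(2)*q/2 + 21*q - 21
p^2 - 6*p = p*(p - 6)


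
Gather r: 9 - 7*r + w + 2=-7*r + w + 11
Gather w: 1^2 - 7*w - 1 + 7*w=0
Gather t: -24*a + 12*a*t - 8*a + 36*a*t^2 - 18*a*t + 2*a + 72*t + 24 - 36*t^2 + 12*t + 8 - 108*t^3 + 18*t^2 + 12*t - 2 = -30*a - 108*t^3 + t^2*(36*a - 18) + t*(96 - 6*a) + 30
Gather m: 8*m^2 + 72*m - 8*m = 8*m^2 + 64*m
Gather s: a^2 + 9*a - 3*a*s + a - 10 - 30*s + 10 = a^2 + 10*a + s*(-3*a - 30)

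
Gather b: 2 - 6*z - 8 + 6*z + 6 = 0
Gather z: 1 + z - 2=z - 1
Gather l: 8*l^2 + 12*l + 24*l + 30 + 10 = 8*l^2 + 36*l + 40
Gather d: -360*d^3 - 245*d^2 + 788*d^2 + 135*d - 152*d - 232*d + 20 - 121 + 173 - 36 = -360*d^3 + 543*d^2 - 249*d + 36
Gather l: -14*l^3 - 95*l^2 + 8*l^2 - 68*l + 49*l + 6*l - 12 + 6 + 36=-14*l^3 - 87*l^2 - 13*l + 30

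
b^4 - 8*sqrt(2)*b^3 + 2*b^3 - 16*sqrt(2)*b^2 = b^2*(b + 2)*(b - 8*sqrt(2))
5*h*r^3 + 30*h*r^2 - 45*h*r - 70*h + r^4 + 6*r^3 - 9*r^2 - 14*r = (5*h + r)*(r - 2)*(r + 1)*(r + 7)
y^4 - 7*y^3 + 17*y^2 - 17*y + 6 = (y - 3)*(y - 2)*(y - 1)^2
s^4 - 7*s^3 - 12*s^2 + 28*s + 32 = (s - 8)*(s - 2)*(s + 1)*(s + 2)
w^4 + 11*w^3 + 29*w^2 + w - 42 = (w - 1)*(w + 2)*(w + 3)*(w + 7)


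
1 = 1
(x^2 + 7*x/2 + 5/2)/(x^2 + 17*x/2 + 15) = (x + 1)/(x + 6)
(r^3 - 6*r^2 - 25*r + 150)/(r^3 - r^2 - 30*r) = (r - 5)/r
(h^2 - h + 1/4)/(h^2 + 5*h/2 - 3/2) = (h - 1/2)/(h + 3)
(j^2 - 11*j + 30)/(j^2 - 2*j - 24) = (j - 5)/(j + 4)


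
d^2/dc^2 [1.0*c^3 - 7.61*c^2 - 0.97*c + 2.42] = 6.0*c - 15.22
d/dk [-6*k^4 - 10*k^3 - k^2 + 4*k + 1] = -24*k^3 - 30*k^2 - 2*k + 4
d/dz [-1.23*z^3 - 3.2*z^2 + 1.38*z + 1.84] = -3.69*z^2 - 6.4*z + 1.38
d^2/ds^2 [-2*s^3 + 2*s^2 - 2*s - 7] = 4 - 12*s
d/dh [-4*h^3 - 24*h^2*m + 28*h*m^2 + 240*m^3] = -12*h^2 - 48*h*m + 28*m^2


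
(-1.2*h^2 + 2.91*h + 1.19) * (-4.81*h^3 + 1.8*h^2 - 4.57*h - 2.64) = 5.772*h^5 - 16.1571*h^4 + 4.9981*h^3 - 7.9887*h^2 - 13.1207*h - 3.1416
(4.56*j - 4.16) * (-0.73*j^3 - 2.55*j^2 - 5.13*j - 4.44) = -3.3288*j^4 - 8.5912*j^3 - 12.7848*j^2 + 1.0944*j + 18.4704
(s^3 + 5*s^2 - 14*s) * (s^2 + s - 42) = s^5 + 6*s^4 - 51*s^3 - 224*s^2 + 588*s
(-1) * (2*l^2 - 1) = 1 - 2*l^2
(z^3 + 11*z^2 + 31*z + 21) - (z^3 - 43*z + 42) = 11*z^2 + 74*z - 21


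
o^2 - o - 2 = (o - 2)*(o + 1)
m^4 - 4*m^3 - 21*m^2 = m^2*(m - 7)*(m + 3)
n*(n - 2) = n^2 - 2*n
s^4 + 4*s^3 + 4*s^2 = s^2*(s + 2)^2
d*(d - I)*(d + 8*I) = d^3 + 7*I*d^2 + 8*d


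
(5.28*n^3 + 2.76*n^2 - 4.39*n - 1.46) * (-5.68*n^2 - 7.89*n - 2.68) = -29.9904*n^5 - 57.336*n^4 - 10.9916*n^3 + 35.5331*n^2 + 23.2846*n + 3.9128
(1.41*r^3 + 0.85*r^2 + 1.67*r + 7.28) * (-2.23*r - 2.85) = -3.1443*r^4 - 5.914*r^3 - 6.1466*r^2 - 20.9939*r - 20.748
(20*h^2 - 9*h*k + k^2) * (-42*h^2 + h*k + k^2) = -840*h^4 + 398*h^3*k - 31*h^2*k^2 - 8*h*k^3 + k^4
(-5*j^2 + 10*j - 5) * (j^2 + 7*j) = -5*j^4 - 25*j^3 + 65*j^2 - 35*j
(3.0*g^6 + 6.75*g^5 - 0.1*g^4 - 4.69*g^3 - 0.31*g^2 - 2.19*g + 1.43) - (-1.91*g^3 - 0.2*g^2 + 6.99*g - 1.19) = 3.0*g^6 + 6.75*g^5 - 0.1*g^4 - 2.78*g^3 - 0.11*g^2 - 9.18*g + 2.62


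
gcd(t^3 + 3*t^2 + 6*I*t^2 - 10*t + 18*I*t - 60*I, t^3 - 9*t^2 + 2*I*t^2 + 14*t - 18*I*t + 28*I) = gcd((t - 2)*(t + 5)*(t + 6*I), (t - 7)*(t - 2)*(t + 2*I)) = t - 2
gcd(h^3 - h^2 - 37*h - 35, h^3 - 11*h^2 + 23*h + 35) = h^2 - 6*h - 7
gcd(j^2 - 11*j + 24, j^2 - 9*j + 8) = j - 8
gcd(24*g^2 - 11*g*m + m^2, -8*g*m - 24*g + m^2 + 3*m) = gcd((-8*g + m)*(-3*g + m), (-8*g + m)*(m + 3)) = 8*g - m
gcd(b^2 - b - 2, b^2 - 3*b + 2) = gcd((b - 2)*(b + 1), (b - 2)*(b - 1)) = b - 2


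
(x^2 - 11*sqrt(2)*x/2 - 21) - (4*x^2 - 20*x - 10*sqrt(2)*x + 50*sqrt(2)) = -3*x^2 + 9*sqrt(2)*x/2 + 20*x - 50*sqrt(2) - 21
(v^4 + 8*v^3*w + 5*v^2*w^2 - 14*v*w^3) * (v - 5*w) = v^5 + 3*v^4*w - 35*v^3*w^2 - 39*v^2*w^3 + 70*v*w^4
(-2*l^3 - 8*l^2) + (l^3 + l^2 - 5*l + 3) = -l^3 - 7*l^2 - 5*l + 3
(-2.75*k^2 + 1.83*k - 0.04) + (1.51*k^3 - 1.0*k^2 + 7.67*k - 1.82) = 1.51*k^3 - 3.75*k^2 + 9.5*k - 1.86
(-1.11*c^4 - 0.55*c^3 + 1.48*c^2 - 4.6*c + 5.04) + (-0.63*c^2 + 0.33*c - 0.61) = -1.11*c^4 - 0.55*c^3 + 0.85*c^2 - 4.27*c + 4.43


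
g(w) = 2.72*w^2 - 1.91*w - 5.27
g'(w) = 5.44*w - 1.91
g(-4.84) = 67.69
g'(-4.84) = -28.24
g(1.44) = -2.38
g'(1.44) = 5.92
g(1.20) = -3.65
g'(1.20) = 4.62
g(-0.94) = -1.07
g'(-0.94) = -7.02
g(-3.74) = 39.92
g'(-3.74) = -22.26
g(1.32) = -3.05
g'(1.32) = 5.27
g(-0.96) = -0.93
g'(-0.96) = -7.13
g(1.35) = -2.89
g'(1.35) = 5.43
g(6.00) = 81.19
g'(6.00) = 30.73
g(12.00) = 363.49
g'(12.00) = 63.37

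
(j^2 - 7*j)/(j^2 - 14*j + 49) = j/(j - 7)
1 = 1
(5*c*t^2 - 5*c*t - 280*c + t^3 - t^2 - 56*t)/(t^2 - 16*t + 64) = (5*c*t + 35*c + t^2 + 7*t)/(t - 8)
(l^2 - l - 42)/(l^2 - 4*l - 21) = (l + 6)/(l + 3)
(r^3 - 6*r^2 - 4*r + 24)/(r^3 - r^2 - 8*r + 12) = (r^2 - 4*r - 12)/(r^2 + r - 6)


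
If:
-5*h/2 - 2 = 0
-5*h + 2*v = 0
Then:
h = -4/5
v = -2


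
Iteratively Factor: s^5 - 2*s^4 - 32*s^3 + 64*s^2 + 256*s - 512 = (s + 4)*(s^4 - 6*s^3 - 8*s^2 + 96*s - 128) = (s - 4)*(s + 4)*(s^3 - 2*s^2 - 16*s + 32) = (s - 4)*(s + 4)^2*(s^2 - 6*s + 8) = (s - 4)^2*(s + 4)^2*(s - 2)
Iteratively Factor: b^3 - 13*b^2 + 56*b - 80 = (b - 5)*(b^2 - 8*b + 16) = (b - 5)*(b - 4)*(b - 4)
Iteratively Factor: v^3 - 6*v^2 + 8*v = (v - 4)*(v^2 - 2*v) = v*(v - 4)*(v - 2)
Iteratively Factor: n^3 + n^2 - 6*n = (n + 3)*(n^2 - 2*n) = (n - 2)*(n + 3)*(n)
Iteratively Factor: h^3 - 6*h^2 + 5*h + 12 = (h - 3)*(h^2 - 3*h - 4) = (h - 3)*(h + 1)*(h - 4)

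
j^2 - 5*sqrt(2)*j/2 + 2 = (j - 2*sqrt(2))*(j - sqrt(2)/2)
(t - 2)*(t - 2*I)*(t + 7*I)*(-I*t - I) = -I*t^4 + 5*t^3 + I*t^3 - 5*t^2 - 12*I*t^2 - 10*t + 14*I*t + 28*I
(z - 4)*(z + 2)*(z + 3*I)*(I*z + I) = I*z^4 - 3*z^3 - I*z^3 + 3*z^2 - 10*I*z^2 + 30*z - 8*I*z + 24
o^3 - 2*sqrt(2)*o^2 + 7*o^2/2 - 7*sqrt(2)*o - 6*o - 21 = (o + 7/2)*(o - 3*sqrt(2))*(o + sqrt(2))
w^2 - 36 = (w - 6)*(w + 6)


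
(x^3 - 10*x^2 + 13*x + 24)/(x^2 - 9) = (x^2 - 7*x - 8)/(x + 3)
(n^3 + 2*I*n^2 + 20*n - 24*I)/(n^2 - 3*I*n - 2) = (n^2 + 4*I*n + 12)/(n - I)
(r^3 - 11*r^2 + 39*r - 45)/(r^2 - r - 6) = (r^2 - 8*r + 15)/(r + 2)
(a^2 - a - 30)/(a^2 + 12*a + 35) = (a - 6)/(a + 7)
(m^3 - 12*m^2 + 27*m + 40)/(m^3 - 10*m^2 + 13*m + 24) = (m - 5)/(m - 3)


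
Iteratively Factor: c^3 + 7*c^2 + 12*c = (c)*(c^2 + 7*c + 12) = c*(c + 4)*(c + 3)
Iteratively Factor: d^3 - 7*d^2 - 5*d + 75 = (d - 5)*(d^2 - 2*d - 15) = (d - 5)*(d + 3)*(d - 5)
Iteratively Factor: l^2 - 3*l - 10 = (l + 2)*(l - 5)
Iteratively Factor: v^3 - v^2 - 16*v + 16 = (v - 1)*(v^2 - 16) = (v - 4)*(v - 1)*(v + 4)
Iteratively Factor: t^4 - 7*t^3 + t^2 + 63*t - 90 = (t - 2)*(t^3 - 5*t^2 - 9*t + 45) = (t - 2)*(t + 3)*(t^2 - 8*t + 15) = (t - 3)*(t - 2)*(t + 3)*(t - 5)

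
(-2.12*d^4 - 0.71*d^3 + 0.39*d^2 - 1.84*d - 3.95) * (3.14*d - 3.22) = -6.6568*d^5 + 4.597*d^4 + 3.5108*d^3 - 7.0334*d^2 - 6.4782*d + 12.719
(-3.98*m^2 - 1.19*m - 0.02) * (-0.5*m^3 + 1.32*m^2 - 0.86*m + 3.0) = 1.99*m^5 - 4.6586*m^4 + 1.862*m^3 - 10.943*m^2 - 3.5528*m - 0.06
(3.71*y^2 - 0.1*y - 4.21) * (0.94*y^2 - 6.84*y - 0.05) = 3.4874*y^4 - 25.4704*y^3 - 3.4589*y^2 + 28.8014*y + 0.2105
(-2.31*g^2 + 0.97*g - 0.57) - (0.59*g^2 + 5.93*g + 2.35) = -2.9*g^2 - 4.96*g - 2.92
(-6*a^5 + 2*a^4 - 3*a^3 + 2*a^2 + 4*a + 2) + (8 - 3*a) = -6*a^5 + 2*a^4 - 3*a^3 + 2*a^2 + a + 10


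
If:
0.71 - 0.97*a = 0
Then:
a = 0.73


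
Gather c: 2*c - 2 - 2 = 2*c - 4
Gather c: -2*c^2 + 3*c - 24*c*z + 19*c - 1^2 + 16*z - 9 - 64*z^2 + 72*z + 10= -2*c^2 + c*(22 - 24*z) - 64*z^2 + 88*z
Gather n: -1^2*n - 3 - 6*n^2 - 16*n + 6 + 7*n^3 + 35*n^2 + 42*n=7*n^3 + 29*n^2 + 25*n + 3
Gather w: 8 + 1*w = w + 8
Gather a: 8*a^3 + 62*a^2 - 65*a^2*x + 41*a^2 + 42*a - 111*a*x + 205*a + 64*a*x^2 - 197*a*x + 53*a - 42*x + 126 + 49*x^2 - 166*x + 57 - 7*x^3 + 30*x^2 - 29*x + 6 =8*a^3 + a^2*(103 - 65*x) + a*(64*x^2 - 308*x + 300) - 7*x^3 + 79*x^2 - 237*x + 189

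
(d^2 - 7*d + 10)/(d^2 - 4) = (d - 5)/(d + 2)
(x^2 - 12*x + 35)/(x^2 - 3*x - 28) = (x - 5)/(x + 4)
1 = 1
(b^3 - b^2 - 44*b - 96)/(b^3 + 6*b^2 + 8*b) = (b^2 - 5*b - 24)/(b*(b + 2))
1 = 1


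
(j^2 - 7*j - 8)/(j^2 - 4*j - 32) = (j + 1)/(j + 4)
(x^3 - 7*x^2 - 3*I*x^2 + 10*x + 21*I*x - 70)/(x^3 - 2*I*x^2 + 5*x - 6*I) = (x^2 - x*(7 + 5*I) + 35*I)/(x^2 - 4*I*x - 3)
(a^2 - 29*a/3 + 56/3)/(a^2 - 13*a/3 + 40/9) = 3*(a - 7)/(3*a - 5)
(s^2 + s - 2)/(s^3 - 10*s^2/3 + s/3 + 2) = 3*(s + 2)/(3*s^2 - 7*s - 6)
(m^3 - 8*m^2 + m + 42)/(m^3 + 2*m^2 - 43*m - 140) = (m^2 - m - 6)/(m^2 + 9*m + 20)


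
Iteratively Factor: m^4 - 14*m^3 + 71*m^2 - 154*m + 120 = (m - 2)*(m^3 - 12*m^2 + 47*m - 60) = (m - 5)*(m - 2)*(m^2 - 7*m + 12) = (m - 5)*(m - 3)*(m - 2)*(m - 4)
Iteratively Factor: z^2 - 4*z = (z)*(z - 4)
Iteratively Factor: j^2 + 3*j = (j)*(j + 3)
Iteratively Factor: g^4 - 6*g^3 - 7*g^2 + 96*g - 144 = (g + 4)*(g^3 - 10*g^2 + 33*g - 36) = (g - 4)*(g + 4)*(g^2 - 6*g + 9) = (g - 4)*(g - 3)*(g + 4)*(g - 3)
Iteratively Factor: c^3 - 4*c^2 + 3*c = (c - 1)*(c^2 - 3*c) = (c - 3)*(c - 1)*(c)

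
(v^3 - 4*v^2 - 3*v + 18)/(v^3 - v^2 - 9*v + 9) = (v^2 - v - 6)/(v^2 + 2*v - 3)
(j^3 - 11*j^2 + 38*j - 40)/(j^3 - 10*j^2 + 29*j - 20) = (j - 2)/(j - 1)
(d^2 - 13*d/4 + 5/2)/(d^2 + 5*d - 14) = (d - 5/4)/(d + 7)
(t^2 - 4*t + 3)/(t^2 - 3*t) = (t - 1)/t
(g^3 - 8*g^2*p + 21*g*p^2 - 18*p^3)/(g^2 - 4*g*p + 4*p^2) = (-g^2 + 6*g*p - 9*p^2)/(-g + 2*p)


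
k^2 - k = k*(k - 1)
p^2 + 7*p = p*(p + 7)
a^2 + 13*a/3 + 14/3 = (a + 2)*(a + 7/3)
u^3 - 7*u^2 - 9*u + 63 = (u - 7)*(u - 3)*(u + 3)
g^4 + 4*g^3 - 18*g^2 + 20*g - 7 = (g - 1)^3*(g + 7)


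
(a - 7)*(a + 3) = a^2 - 4*a - 21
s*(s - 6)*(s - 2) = s^3 - 8*s^2 + 12*s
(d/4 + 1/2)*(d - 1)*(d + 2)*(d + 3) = d^4/4 + 3*d^3/2 + 9*d^2/4 - d - 3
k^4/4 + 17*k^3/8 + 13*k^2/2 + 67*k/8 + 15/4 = (k/4 + 1/4)*(k + 2)*(k + 5/2)*(k + 3)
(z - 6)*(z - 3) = z^2 - 9*z + 18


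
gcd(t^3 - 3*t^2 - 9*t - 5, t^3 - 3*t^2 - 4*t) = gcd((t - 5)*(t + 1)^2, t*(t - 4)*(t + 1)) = t + 1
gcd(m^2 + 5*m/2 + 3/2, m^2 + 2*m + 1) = m + 1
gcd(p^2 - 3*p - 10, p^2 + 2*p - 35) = p - 5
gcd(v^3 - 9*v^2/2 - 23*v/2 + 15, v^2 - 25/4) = v + 5/2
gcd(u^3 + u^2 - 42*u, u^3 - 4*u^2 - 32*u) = u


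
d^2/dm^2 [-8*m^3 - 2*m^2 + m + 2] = -48*m - 4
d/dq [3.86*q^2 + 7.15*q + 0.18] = 7.72*q + 7.15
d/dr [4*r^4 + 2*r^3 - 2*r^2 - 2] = 2*r*(8*r^2 + 3*r - 2)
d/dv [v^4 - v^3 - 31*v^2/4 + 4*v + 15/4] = 4*v^3 - 3*v^2 - 31*v/2 + 4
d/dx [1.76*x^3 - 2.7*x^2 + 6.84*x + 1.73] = 5.28*x^2 - 5.4*x + 6.84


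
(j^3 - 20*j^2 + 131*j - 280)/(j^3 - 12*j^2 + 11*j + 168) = (j - 5)/(j + 3)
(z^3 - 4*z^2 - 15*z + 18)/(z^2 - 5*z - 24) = (z^2 - 7*z + 6)/(z - 8)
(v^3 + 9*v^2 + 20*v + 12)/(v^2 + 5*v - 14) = (v^3 + 9*v^2 + 20*v + 12)/(v^2 + 5*v - 14)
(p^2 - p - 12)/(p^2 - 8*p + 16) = (p + 3)/(p - 4)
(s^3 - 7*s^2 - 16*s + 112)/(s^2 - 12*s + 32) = (s^2 - 3*s - 28)/(s - 8)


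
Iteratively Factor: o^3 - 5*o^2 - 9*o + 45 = (o - 3)*(o^2 - 2*o - 15) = (o - 3)*(o + 3)*(o - 5)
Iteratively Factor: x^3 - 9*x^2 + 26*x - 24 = (x - 3)*(x^2 - 6*x + 8) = (x - 4)*(x - 3)*(x - 2)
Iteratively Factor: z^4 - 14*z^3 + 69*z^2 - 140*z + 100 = (z - 5)*(z^3 - 9*z^2 + 24*z - 20) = (z - 5)*(z - 2)*(z^2 - 7*z + 10) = (z - 5)*(z - 2)^2*(z - 5)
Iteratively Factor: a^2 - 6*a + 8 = (a - 4)*(a - 2)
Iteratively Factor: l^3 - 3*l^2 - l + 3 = (l + 1)*(l^2 - 4*l + 3) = (l - 1)*(l + 1)*(l - 3)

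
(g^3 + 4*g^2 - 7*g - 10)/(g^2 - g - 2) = g + 5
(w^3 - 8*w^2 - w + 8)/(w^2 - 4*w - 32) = (w^2 - 1)/(w + 4)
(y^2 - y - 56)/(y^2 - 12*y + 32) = (y + 7)/(y - 4)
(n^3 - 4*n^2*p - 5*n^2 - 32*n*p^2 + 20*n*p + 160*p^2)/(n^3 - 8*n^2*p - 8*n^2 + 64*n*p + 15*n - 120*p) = (n + 4*p)/(n - 3)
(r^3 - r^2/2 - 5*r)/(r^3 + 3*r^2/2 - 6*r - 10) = r/(r + 2)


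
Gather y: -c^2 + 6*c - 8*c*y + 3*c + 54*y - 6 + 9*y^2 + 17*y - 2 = -c^2 + 9*c + 9*y^2 + y*(71 - 8*c) - 8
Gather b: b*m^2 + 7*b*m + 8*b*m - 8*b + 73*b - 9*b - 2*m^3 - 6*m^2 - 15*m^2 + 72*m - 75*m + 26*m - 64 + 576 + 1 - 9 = b*(m^2 + 15*m + 56) - 2*m^3 - 21*m^2 + 23*m + 504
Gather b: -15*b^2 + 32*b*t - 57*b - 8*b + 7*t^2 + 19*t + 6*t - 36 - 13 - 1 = -15*b^2 + b*(32*t - 65) + 7*t^2 + 25*t - 50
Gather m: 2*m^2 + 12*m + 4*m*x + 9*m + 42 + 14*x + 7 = 2*m^2 + m*(4*x + 21) + 14*x + 49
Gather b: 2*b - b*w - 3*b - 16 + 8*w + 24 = b*(-w - 1) + 8*w + 8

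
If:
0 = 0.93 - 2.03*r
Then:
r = 0.46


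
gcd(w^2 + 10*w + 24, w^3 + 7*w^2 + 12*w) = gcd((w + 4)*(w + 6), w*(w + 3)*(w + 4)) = w + 4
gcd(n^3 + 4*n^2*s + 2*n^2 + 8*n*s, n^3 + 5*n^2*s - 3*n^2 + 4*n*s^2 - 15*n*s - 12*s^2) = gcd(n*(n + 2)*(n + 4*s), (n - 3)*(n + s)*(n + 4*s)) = n + 4*s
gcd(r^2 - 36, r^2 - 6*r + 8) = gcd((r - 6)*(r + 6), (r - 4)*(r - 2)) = 1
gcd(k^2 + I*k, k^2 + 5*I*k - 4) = k + I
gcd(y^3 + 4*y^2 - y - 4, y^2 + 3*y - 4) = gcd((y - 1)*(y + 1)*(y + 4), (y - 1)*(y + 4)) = y^2 + 3*y - 4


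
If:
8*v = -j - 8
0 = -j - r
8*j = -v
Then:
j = 8/63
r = -8/63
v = -64/63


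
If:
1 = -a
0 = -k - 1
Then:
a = -1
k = -1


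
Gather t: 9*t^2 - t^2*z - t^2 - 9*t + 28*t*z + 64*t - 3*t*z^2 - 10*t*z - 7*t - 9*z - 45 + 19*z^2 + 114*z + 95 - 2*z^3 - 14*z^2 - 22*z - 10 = t^2*(8 - z) + t*(-3*z^2 + 18*z + 48) - 2*z^3 + 5*z^2 + 83*z + 40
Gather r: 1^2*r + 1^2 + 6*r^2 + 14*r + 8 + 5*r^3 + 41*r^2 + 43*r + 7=5*r^3 + 47*r^2 + 58*r + 16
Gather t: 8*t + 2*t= 10*t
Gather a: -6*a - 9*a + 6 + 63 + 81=150 - 15*a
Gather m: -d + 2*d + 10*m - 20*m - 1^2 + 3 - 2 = d - 10*m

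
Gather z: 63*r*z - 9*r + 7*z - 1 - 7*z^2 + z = -9*r - 7*z^2 + z*(63*r + 8) - 1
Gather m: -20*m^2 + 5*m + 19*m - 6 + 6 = -20*m^2 + 24*m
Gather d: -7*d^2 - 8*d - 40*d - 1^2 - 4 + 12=-7*d^2 - 48*d + 7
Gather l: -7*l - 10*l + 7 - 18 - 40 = -17*l - 51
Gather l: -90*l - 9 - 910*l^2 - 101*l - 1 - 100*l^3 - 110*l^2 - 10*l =-100*l^3 - 1020*l^2 - 201*l - 10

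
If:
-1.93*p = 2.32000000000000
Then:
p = -1.20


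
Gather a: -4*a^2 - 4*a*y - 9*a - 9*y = -4*a^2 + a*(-4*y - 9) - 9*y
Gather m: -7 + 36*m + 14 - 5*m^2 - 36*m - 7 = -5*m^2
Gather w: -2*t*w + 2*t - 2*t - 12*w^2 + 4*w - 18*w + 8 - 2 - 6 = -12*w^2 + w*(-2*t - 14)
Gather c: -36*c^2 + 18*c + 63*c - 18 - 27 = -36*c^2 + 81*c - 45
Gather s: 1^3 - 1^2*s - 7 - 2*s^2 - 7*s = -2*s^2 - 8*s - 6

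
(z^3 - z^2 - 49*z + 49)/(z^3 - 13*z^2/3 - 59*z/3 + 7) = 3*(z^2 + 6*z - 7)/(3*z^2 + 8*z - 3)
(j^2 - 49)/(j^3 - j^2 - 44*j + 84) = (j - 7)/(j^2 - 8*j + 12)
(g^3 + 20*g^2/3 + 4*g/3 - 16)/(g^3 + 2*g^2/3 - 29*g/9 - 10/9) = 3*(3*g^2 + 14*g - 24)/(9*g^2 - 12*g - 5)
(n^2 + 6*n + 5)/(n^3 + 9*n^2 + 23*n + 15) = 1/(n + 3)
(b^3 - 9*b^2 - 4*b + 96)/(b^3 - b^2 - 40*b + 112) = (b^2 - 5*b - 24)/(b^2 + 3*b - 28)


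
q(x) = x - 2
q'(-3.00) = 1.00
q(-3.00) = -5.00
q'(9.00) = 1.00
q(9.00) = 7.00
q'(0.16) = 1.00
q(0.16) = -1.84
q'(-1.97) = 1.00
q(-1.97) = -3.97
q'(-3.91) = 1.00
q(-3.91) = -5.91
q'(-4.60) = 1.00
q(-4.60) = -6.60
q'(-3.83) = 1.00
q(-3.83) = -5.83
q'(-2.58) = 1.00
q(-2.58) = -4.58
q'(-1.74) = 1.00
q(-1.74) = -3.74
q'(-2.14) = 1.00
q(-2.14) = -4.14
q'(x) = 1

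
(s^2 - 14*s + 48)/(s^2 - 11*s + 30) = (s - 8)/(s - 5)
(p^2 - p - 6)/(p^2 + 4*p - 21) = (p + 2)/(p + 7)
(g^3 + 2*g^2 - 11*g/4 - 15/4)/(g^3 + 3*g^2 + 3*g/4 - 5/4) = (2*g - 3)/(2*g - 1)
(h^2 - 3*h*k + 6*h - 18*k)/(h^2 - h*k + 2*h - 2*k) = (h^2 - 3*h*k + 6*h - 18*k)/(h^2 - h*k + 2*h - 2*k)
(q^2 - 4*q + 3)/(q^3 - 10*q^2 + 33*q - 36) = (q - 1)/(q^2 - 7*q + 12)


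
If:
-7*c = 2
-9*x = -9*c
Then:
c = -2/7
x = -2/7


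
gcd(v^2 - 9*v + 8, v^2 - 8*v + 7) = v - 1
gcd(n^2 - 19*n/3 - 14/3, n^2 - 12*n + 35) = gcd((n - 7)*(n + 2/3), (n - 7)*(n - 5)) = n - 7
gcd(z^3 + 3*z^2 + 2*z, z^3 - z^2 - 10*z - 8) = z^2 + 3*z + 2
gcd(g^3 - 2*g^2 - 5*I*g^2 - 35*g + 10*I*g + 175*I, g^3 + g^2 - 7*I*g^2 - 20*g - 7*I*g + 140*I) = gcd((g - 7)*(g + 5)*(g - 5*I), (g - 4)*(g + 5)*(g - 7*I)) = g + 5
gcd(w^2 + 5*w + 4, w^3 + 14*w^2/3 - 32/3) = w + 4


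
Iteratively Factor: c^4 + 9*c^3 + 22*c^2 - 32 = (c + 4)*(c^3 + 5*c^2 + 2*c - 8) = (c + 2)*(c + 4)*(c^2 + 3*c - 4) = (c + 2)*(c + 4)^2*(c - 1)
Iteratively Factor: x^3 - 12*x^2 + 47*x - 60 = (x - 3)*(x^2 - 9*x + 20) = (x - 4)*(x - 3)*(x - 5)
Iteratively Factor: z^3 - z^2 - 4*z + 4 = (z + 2)*(z^2 - 3*z + 2) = (z - 1)*(z + 2)*(z - 2)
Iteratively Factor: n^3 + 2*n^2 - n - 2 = (n + 2)*(n^2 - 1) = (n + 1)*(n + 2)*(n - 1)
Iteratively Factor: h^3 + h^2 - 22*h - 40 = (h + 4)*(h^2 - 3*h - 10) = (h - 5)*(h + 4)*(h + 2)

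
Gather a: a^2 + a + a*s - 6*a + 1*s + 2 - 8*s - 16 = a^2 + a*(s - 5) - 7*s - 14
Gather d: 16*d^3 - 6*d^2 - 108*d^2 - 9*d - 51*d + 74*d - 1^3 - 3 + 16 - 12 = 16*d^3 - 114*d^2 + 14*d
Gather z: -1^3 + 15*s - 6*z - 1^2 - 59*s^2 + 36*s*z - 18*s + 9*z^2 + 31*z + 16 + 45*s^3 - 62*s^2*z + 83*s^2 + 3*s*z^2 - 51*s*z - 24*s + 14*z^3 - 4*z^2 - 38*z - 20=45*s^3 + 24*s^2 - 27*s + 14*z^3 + z^2*(3*s + 5) + z*(-62*s^2 - 15*s - 13) - 6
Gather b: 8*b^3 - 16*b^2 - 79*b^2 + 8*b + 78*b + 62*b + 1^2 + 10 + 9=8*b^3 - 95*b^2 + 148*b + 20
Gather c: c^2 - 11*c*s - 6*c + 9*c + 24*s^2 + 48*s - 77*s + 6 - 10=c^2 + c*(3 - 11*s) + 24*s^2 - 29*s - 4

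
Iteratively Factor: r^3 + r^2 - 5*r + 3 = (r - 1)*(r^2 + 2*r - 3) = (r - 1)*(r + 3)*(r - 1)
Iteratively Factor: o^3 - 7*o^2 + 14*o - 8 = (o - 2)*(o^2 - 5*o + 4) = (o - 4)*(o - 2)*(o - 1)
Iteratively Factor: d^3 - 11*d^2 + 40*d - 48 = (d - 3)*(d^2 - 8*d + 16) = (d - 4)*(d - 3)*(d - 4)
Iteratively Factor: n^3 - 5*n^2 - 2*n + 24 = (n + 2)*(n^2 - 7*n + 12) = (n - 3)*(n + 2)*(n - 4)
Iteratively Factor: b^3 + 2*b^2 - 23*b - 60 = (b - 5)*(b^2 + 7*b + 12) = (b - 5)*(b + 3)*(b + 4)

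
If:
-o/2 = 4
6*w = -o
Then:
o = -8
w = 4/3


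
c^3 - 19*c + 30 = (c - 3)*(c - 2)*(c + 5)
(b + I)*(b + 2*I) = b^2 + 3*I*b - 2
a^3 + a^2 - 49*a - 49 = (a - 7)*(a + 1)*(a + 7)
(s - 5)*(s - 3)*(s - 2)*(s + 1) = s^4 - 9*s^3 + 21*s^2 + s - 30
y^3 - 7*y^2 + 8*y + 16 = (y - 4)^2*(y + 1)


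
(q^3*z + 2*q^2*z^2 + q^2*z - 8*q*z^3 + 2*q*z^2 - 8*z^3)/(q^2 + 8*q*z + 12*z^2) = z*(q^3 + 2*q^2*z + q^2 - 8*q*z^2 + 2*q*z - 8*z^2)/(q^2 + 8*q*z + 12*z^2)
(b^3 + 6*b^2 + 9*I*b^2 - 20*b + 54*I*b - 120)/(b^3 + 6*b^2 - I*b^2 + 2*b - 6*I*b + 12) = (b^2 + 9*I*b - 20)/(b^2 - I*b + 2)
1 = 1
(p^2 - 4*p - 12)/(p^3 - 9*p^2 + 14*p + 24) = (p + 2)/(p^2 - 3*p - 4)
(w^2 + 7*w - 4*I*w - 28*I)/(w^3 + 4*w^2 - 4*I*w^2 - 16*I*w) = (w + 7)/(w*(w + 4))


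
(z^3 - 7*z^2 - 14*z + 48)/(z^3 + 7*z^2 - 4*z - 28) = (z^2 - 5*z - 24)/(z^2 + 9*z + 14)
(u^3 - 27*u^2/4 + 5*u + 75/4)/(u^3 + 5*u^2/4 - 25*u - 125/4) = (u - 3)/(u + 5)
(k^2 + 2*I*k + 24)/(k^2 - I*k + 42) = (k - 4*I)/(k - 7*I)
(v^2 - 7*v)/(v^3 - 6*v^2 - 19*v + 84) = v/(v^2 + v - 12)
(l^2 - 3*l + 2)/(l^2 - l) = (l - 2)/l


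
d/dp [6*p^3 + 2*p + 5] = 18*p^2 + 2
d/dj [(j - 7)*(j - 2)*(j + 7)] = 3*j^2 - 4*j - 49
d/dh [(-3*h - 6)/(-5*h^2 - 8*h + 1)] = 3*(5*h^2 + 8*h - 2*(h + 2)*(5*h + 4) - 1)/(5*h^2 + 8*h - 1)^2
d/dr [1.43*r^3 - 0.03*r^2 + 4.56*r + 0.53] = 4.29*r^2 - 0.06*r + 4.56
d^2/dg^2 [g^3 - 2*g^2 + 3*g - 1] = 6*g - 4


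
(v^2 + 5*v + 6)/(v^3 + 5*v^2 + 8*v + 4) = (v + 3)/(v^2 + 3*v + 2)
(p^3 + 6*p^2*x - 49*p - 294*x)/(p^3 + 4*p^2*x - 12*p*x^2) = (49 - p^2)/(p*(-p + 2*x))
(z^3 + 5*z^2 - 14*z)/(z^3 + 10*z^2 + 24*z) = (z^2 + 5*z - 14)/(z^2 + 10*z + 24)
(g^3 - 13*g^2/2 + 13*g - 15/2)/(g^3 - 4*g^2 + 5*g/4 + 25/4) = 2*(g^2 - 4*g + 3)/(2*g^2 - 3*g - 5)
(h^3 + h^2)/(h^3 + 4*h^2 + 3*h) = h/(h + 3)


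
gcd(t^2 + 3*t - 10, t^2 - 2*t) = t - 2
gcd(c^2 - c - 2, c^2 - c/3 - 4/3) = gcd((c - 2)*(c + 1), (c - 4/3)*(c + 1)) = c + 1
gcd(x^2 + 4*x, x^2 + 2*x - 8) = x + 4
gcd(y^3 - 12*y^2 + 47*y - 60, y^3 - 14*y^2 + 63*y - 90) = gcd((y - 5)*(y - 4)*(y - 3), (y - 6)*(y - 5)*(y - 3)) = y^2 - 8*y + 15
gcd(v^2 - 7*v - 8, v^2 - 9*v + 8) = v - 8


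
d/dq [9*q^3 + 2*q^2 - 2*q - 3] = 27*q^2 + 4*q - 2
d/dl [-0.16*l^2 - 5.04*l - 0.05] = -0.32*l - 5.04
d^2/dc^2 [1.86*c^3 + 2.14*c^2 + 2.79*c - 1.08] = 11.16*c + 4.28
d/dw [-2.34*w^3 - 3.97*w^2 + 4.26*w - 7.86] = -7.02*w^2 - 7.94*w + 4.26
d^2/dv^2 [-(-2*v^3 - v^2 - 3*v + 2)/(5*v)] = 4/5 - 4/(5*v^3)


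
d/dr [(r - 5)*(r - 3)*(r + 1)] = 3*r^2 - 14*r + 7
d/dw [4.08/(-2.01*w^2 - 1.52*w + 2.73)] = (16.4016*w + 6.2016)/(2.01*w^2 + 1.52*w - 2.73)^2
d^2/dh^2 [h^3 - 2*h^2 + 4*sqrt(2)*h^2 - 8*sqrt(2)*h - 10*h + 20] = 6*h - 4 + 8*sqrt(2)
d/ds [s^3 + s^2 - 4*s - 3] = 3*s^2 + 2*s - 4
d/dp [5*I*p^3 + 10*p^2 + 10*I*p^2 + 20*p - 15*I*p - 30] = 15*I*p^2 + 20*p*(1 + I) + 20 - 15*I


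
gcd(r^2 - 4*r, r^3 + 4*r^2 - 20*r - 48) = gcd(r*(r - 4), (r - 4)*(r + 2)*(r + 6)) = r - 4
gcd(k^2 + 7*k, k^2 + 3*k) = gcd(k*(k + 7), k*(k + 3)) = k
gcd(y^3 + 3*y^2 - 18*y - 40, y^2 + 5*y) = y + 5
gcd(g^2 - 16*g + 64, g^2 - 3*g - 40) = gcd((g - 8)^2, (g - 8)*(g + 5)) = g - 8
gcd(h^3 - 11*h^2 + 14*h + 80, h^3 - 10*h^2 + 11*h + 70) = h^2 - 3*h - 10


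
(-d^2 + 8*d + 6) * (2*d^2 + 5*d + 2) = -2*d^4 + 11*d^3 + 50*d^2 + 46*d + 12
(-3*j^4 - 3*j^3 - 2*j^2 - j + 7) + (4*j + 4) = -3*j^4 - 3*j^3 - 2*j^2 + 3*j + 11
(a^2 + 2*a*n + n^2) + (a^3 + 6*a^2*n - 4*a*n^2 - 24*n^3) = a^3 + 6*a^2*n + a^2 - 4*a*n^2 + 2*a*n - 24*n^3 + n^2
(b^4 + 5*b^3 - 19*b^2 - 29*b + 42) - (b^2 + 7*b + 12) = b^4 + 5*b^3 - 20*b^2 - 36*b + 30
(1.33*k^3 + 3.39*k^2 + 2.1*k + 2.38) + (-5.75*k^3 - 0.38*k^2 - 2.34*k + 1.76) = -4.42*k^3 + 3.01*k^2 - 0.24*k + 4.14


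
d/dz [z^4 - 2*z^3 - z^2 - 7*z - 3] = 4*z^3 - 6*z^2 - 2*z - 7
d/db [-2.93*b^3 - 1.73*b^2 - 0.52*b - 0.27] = -8.79*b^2 - 3.46*b - 0.52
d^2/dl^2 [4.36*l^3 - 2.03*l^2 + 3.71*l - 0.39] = 26.16*l - 4.06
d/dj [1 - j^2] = -2*j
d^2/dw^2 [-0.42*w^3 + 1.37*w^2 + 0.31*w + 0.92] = 2.74 - 2.52*w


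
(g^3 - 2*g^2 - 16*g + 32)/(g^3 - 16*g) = (g - 2)/g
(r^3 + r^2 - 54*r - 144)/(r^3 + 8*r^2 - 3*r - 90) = (r^2 - 5*r - 24)/(r^2 + 2*r - 15)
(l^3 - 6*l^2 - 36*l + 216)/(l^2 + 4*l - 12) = (l^2 - 12*l + 36)/(l - 2)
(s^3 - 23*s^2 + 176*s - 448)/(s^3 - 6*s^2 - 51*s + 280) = (s^2 - 15*s + 56)/(s^2 + 2*s - 35)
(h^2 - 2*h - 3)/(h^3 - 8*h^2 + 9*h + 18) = 1/(h - 6)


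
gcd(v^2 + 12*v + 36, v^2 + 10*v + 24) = v + 6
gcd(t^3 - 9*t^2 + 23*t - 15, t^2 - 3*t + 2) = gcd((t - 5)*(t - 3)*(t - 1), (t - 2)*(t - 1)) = t - 1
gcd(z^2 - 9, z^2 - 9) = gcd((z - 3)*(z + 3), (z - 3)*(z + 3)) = z^2 - 9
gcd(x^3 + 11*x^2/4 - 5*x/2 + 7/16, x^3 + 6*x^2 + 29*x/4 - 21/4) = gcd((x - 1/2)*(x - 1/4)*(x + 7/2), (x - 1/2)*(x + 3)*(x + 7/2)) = x^2 + 3*x - 7/4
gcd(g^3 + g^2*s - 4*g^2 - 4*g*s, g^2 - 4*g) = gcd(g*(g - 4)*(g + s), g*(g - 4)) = g^2 - 4*g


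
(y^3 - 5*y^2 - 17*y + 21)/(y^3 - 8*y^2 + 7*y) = (y + 3)/y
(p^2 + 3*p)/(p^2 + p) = (p + 3)/(p + 1)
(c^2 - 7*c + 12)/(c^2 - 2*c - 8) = (c - 3)/(c + 2)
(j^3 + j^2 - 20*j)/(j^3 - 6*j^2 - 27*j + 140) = j/(j - 7)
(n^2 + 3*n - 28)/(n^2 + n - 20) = (n + 7)/(n + 5)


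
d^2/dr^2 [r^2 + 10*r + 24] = 2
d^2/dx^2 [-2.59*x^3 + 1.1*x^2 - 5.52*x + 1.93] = 2.2 - 15.54*x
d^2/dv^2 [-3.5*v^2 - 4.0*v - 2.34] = -7.00000000000000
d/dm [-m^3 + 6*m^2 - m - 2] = -3*m^2 + 12*m - 1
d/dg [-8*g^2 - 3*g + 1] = -16*g - 3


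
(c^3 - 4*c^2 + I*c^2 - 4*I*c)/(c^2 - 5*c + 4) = c*(c + I)/(c - 1)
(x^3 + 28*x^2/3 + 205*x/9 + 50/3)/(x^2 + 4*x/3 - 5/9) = (3*x^2 + 23*x + 30)/(3*x - 1)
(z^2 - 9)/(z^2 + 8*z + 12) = (z^2 - 9)/(z^2 + 8*z + 12)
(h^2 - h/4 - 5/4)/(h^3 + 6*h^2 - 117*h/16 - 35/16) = 4*(h + 1)/(4*h^2 + 29*h + 7)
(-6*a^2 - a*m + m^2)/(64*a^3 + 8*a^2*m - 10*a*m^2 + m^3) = (-3*a + m)/(32*a^2 - 12*a*m + m^2)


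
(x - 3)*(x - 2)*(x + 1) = x^3 - 4*x^2 + x + 6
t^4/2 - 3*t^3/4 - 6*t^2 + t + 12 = (t/2 + 1)*(t - 4)*(t - 3/2)*(t + 2)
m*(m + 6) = m^2 + 6*m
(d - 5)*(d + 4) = d^2 - d - 20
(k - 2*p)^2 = k^2 - 4*k*p + 4*p^2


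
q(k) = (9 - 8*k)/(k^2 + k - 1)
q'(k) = (9 - 8*k)*(-2*k - 1)/(k^2 + k - 1)^2 - 8/(k^2 + k - 1) = (8*k^2 - 18*k - 1)/(k^4 + 2*k^3 - k^2 - 2*k + 1)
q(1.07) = 0.36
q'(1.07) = -7.52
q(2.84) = -1.39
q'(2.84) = 0.13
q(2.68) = -1.40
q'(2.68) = 0.10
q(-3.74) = 4.21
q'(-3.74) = 2.08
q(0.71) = 15.51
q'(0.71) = -212.64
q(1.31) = -0.73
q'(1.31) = -2.64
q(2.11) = -1.42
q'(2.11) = -0.11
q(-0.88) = -14.51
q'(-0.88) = 17.21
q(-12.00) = 0.80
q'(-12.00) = 0.08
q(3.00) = -1.36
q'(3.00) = 0.14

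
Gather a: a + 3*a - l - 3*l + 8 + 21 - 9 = 4*a - 4*l + 20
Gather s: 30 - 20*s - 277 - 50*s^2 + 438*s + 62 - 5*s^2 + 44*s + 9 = -55*s^2 + 462*s - 176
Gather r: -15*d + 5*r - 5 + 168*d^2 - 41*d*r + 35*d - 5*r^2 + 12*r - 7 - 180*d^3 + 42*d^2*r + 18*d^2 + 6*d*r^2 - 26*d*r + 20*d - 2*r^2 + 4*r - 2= -180*d^3 + 186*d^2 + 40*d + r^2*(6*d - 7) + r*(42*d^2 - 67*d + 21) - 14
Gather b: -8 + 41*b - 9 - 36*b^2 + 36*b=-36*b^2 + 77*b - 17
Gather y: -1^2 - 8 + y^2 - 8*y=y^2 - 8*y - 9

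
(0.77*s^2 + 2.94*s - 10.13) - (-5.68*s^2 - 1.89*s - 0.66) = 6.45*s^2 + 4.83*s - 9.47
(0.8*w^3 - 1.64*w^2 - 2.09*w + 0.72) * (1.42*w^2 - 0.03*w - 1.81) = 1.136*w^5 - 2.3528*w^4 - 4.3666*w^3 + 4.0535*w^2 + 3.7613*w - 1.3032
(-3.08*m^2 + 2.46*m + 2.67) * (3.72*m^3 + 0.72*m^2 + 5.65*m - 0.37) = -11.4576*m^5 + 6.9336*m^4 - 5.6984*m^3 + 16.961*m^2 + 14.1753*m - 0.9879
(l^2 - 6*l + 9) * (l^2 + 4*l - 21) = l^4 - 2*l^3 - 36*l^2 + 162*l - 189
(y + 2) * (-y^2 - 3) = -y^3 - 2*y^2 - 3*y - 6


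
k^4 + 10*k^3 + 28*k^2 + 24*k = k*(k + 2)^2*(k + 6)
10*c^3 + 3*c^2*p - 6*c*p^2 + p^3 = (-5*c + p)*(-2*c + p)*(c + p)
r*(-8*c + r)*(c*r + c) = -8*c^2*r^2 - 8*c^2*r + c*r^3 + c*r^2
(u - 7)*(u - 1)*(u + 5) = u^3 - 3*u^2 - 33*u + 35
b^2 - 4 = (b - 2)*(b + 2)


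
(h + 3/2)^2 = h^2 + 3*h + 9/4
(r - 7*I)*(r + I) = r^2 - 6*I*r + 7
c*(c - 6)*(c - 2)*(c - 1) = c^4 - 9*c^3 + 20*c^2 - 12*c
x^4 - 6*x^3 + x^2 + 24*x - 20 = (x - 5)*(x - 2)*(x - 1)*(x + 2)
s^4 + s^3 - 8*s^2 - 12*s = s*(s - 3)*(s + 2)^2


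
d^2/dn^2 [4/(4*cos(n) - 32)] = (sin(n)^2 - 8*cos(n) + 1)/(cos(n) - 8)^3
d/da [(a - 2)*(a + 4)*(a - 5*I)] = 3*a^2 + a*(4 - 10*I) - 8 - 10*I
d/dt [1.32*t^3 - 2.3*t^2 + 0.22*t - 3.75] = 3.96*t^2 - 4.6*t + 0.22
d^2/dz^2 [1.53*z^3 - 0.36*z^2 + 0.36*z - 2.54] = 9.18*z - 0.72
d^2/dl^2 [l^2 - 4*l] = 2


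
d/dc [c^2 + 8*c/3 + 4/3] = 2*c + 8/3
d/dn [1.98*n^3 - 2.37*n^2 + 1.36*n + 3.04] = 5.94*n^2 - 4.74*n + 1.36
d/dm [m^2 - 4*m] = 2*m - 4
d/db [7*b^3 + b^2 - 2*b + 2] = 21*b^2 + 2*b - 2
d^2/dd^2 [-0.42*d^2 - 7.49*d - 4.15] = -0.840000000000000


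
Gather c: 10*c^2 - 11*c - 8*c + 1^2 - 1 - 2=10*c^2 - 19*c - 2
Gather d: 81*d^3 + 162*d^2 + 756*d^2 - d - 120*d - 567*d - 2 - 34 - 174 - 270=81*d^3 + 918*d^2 - 688*d - 480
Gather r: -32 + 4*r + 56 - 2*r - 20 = 2*r + 4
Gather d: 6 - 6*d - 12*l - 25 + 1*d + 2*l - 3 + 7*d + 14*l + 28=2*d + 4*l + 6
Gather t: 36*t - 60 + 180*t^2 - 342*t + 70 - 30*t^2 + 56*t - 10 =150*t^2 - 250*t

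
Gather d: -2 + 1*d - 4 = d - 6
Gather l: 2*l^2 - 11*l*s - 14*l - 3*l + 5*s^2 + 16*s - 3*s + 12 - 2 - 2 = 2*l^2 + l*(-11*s - 17) + 5*s^2 + 13*s + 8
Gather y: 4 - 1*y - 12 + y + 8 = 0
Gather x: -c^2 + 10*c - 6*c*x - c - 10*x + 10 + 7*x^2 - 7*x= -c^2 + 9*c + 7*x^2 + x*(-6*c - 17) + 10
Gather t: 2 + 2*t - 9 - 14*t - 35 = -12*t - 42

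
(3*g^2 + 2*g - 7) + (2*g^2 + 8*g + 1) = 5*g^2 + 10*g - 6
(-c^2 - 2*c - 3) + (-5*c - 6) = -c^2 - 7*c - 9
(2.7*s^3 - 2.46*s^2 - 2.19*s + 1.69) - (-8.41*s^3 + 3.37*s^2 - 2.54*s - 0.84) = 11.11*s^3 - 5.83*s^2 + 0.35*s + 2.53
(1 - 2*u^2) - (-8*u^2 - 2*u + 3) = 6*u^2 + 2*u - 2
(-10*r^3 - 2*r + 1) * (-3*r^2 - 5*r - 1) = 30*r^5 + 50*r^4 + 16*r^3 + 7*r^2 - 3*r - 1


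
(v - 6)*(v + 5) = v^2 - v - 30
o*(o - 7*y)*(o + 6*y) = o^3 - o^2*y - 42*o*y^2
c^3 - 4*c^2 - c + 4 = (c - 4)*(c - 1)*(c + 1)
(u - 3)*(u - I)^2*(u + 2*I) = u^4 - 3*u^3 + 3*u^2 - 9*u - 2*I*u + 6*I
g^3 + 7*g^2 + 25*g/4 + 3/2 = (g + 1/2)^2*(g + 6)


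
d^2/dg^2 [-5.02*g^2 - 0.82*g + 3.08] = -10.0400000000000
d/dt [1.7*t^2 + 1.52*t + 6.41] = 3.4*t + 1.52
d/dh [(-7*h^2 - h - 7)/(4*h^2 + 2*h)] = (-5*h^2 + 28*h + 7)/(2*h^2*(4*h^2 + 4*h + 1))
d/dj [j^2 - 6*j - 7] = 2*j - 6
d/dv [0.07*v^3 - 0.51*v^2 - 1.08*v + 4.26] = 0.21*v^2 - 1.02*v - 1.08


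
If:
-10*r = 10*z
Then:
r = -z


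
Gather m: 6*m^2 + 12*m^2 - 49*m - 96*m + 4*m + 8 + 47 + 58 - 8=18*m^2 - 141*m + 105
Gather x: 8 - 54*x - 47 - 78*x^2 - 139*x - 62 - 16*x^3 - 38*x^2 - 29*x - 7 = -16*x^3 - 116*x^2 - 222*x - 108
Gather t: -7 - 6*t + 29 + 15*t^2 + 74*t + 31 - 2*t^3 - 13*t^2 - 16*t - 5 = -2*t^3 + 2*t^2 + 52*t + 48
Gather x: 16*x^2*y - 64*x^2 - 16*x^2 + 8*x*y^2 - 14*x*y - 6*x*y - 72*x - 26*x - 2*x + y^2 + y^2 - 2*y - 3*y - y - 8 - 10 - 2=x^2*(16*y - 80) + x*(8*y^2 - 20*y - 100) + 2*y^2 - 6*y - 20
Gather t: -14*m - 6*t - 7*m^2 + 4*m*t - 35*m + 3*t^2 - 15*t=-7*m^2 - 49*m + 3*t^2 + t*(4*m - 21)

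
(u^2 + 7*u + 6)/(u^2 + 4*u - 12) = (u + 1)/(u - 2)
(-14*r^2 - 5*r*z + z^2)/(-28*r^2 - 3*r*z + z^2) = (2*r + z)/(4*r + z)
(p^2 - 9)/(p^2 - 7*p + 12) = (p + 3)/(p - 4)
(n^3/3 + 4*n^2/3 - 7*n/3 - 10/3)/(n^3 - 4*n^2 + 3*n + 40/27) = 9*(n^3 + 4*n^2 - 7*n - 10)/(27*n^3 - 108*n^2 + 81*n + 40)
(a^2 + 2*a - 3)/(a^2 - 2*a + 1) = (a + 3)/(a - 1)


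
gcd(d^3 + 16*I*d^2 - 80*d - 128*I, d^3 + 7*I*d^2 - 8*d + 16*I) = d^2 + 8*I*d - 16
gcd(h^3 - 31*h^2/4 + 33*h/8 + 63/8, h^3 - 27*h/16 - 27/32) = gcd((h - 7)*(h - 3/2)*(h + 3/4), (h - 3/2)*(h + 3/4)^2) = h^2 - 3*h/4 - 9/8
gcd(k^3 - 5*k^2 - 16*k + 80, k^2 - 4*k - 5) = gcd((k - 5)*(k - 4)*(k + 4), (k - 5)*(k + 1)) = k - 5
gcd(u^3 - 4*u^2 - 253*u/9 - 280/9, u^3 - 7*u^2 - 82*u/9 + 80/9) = u^2 - 19*u/3 - 40/3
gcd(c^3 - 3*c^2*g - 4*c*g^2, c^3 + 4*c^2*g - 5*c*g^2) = c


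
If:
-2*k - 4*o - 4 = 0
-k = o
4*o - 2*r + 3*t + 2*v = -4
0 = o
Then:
No Solution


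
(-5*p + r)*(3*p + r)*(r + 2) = -15*p^2*r - 30*p^2 - 2*p*r^2 - 4*p*r + r^3 + 2*r^2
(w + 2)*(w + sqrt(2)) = w^2 + sqrt(2)*w + 2*w + 2*sqrt(2)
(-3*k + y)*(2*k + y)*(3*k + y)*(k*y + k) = -18*k^4*y - 18*k^4 - 9*k^3*y^2 - 9*k^3*y + 2*k^2*y^3 + 2*k^2*y^2 + k*y^4 + k*y^3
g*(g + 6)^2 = g^3 + 12*g^2 + 36*g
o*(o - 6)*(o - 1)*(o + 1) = o^4 - 6*o^3 - o^2 + 6*o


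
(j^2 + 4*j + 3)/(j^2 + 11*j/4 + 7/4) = 4*(j + 3)/(4*j + 7)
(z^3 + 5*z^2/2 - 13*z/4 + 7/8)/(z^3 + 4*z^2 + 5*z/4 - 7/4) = (z - 1/2)/(z + 1)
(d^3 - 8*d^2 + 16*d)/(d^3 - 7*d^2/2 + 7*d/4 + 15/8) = 8*d*(d^2 - 8*d + 16)/(8*d^3 - 28*d^2 + 14*d + 15)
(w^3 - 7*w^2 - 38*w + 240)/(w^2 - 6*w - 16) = (w^2 + w - 30)/(w + 2)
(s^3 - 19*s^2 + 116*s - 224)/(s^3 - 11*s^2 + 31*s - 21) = (s^2 - 12*s + 32)/(s^2 - 4*s + 3)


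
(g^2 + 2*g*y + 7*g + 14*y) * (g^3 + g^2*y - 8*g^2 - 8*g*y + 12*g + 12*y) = g^5 + 3*g^4*y - g^4 + 2*g^3*y^2 - 3*g^3*y - 44*g^3 - 2*g^2*y^2 - 132*g^2*y + 84*g^2 - 88*g*y^2 + 252*g*y + 168*y^2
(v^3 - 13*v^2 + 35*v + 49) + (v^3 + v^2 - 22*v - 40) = 2*v^3 - 12*v^2 + 13*v + 9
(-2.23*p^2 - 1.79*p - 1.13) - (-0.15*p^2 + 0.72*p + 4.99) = -2.08*p^2 - 2.51*p - 6.12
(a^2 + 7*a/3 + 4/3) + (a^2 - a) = 2*a^2 + 4*a/3 + 4/3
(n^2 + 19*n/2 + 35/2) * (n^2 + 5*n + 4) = n^4 + 29*n^3/2 + 69*n^2 + 251*n/2 + 70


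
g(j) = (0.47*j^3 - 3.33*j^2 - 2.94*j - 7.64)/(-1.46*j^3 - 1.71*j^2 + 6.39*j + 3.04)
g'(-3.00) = -11.37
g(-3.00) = -5.25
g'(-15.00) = -0.01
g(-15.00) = -0.52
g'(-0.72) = 12.14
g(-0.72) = 3.90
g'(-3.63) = -1.88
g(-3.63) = -2.33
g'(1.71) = -94.71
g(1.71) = -12.03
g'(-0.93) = 3.19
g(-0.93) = 2.55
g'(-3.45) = -2.73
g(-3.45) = -2.74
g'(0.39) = 0.49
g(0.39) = -1.79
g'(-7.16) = -0.10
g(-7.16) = -0.81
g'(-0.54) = 105.46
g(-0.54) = 10.45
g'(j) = (1.41*j^2 - 6.66*j - 2.94)/(-1.46*j^3 - 1.71*j^2 + 6.39*j + 3.04) + (4.38*j^2 + 3.42*j - 6.39)*(0.47*j^3 - 3.33*j^2 - 2.94*j - 7.64)/(-1.46*j^3 - 1.71*j^2 + 6.39*j + 3.04)^2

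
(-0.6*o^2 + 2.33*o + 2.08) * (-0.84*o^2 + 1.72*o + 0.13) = 0.504*o^4 - 2.9892*o^3 + 2.1824*o^2 + 3.8805*o + 0.2704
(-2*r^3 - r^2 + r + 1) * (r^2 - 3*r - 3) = -2*r^5 + 5*r^4 + 10*r^3 + r^2 - 6*r - 3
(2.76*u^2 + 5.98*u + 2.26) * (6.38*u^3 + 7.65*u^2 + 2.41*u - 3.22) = 17.6088*u^5 + 59.2664*u^4 + 66.8174*u^3 + 22.8136*u^2 - 13.809*u - 7.2772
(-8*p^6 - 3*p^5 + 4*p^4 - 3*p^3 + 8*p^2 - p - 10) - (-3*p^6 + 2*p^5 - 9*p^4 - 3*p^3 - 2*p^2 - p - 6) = -5*p^6 - 5*p^5 + 13*p^4 + 10*p^2 - 4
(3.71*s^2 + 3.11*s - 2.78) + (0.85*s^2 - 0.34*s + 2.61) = 4.56*s^2 + 2.77*s - 0.17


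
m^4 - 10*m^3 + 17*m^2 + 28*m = m*(m - 7)*(m - 4)*(m + 1)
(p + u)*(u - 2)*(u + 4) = p*u^2 + 2*p*u - 8*p + u^3 + 2*u^2 - 8*u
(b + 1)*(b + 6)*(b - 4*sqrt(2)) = b^3 - 4*sqrt(2)*b^2 + 7*b^2 - 28*sqrt(2)*b + 6*b - 24*sqrt(2)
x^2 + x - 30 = (x - 5)*(x + 6)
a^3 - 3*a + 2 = (a - 1)^2*(a + 2)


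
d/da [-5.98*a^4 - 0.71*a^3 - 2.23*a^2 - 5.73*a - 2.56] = -23.92*a^3 - 2.13*a^2 - 4.46*a - 5.73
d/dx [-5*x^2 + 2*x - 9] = 2 - 10*x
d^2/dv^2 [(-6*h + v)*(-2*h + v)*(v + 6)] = -16*h + 6*v + 12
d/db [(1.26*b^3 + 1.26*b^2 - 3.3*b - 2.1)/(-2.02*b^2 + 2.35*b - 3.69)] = (-2.5452*b^4 + 5.922*b^3 - 17.6532*b^2 - 17.7828*b + 17.112)/(4.0804*b^4 - 9.494*b^3 + 20.4301*b^2 - 17.343*b + 13.6161)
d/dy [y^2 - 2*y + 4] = 2*y - 2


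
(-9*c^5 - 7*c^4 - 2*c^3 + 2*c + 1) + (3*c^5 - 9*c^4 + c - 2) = -6*c^5 - 16*c^4 - 2*c^3 + 3*c - 1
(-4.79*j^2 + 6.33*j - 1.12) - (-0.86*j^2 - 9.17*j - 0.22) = -3.93*j^2 + 15.5*j - 0.9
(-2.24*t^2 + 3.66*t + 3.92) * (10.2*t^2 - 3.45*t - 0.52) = -22.848*t^4 + 45.06*t^3 + 28.5218*t^2 - 15.4272*t - 2.0384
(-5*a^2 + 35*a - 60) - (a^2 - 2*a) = -6*a^2 + 37*a - 60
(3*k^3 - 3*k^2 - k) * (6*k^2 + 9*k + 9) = 18*k^5 + 9*k^4 - 6*k^3 - 36*k^2 - 9*k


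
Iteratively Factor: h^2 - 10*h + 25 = (h - 5)*(h - 5)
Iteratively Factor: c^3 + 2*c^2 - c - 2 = (c - 1)*(c^2 + 3*c + 2) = (c - 1)*(c + 2)*(c + 1)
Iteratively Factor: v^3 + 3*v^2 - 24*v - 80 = (v + 4)*(v^2 - v - 20) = (v + 4)^2*(v - 5)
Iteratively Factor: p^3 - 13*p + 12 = (p - 1)*(p^2 + p - 12) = (p - 3)*(p - 1)*(p + 4)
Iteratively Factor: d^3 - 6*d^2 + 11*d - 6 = (d - 2)*(d^2 - 4*d + 3) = (d - 3)*(d - 2)*(d - 1)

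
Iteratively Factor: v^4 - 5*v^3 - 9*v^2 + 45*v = (v + 3)*(v^3 - 8*v^2 + 15*v) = (v - 3)*(v + 3)*(v^2 - 5*v) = (v - 5)*(v - 3)*(v + 3)*(v)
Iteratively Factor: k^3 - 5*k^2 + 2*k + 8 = (k + 1)*(k^2 - 6*k + 8) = (k - 4)*(k + 1)*(k - 2)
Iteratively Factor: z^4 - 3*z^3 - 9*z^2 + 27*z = (z - 3)*(z^3 - 9*z) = z*(z - 3)*(z^2 - 9) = z*(z - 3)*(z + 3)*(z - 3)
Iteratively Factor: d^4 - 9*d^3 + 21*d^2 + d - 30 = (d + 1)*(d^3 - 10*d^2 + 31*d - 30) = (d - 2)*(d + 1)*(d^2 - 8*d + 15) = (d - 3)*(d - 2)*(d + 1)*(d - 5)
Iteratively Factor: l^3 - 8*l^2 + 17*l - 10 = (l - 5)*(l^2 - 3*l + 2) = (l - 5)*(l - 2)*(l - 1)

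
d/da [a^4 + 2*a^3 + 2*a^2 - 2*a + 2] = 4*a^3 + 6*a^2 + 4*a - 2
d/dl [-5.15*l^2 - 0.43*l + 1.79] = -10.3*l - 0.43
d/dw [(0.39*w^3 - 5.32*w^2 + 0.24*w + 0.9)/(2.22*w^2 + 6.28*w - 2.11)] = (0.8658*w^4 + 4.8984*w^3 - 36.4111*w^2 + 18.4544*w - 6.1584)/(4.9284*w^4 + 27.8832*w^3 + 30.07*w^2 - 26.5016*w + 4.4521)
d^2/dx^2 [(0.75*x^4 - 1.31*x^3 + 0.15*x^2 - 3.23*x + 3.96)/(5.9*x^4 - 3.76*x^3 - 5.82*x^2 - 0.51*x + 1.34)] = (-1.13686837721616e-13*x^10 - 57.9261999999999*x^9 + 185.85*x^8 - 1612.01688*x^7 + 3849.454924*x^6 - 1938.892572*x^5 - 2401.519962*x^4 + 1623.531646*x^3 + 307.93974*x^2 + 24.982656*x + 59.950404)/(205.379*x^12 - 392.6568*x^11 - 357.54708*x^10 + 668.248604*x^9 + 560.518224*x^8 - 476.99628*x^7 - 478.740558*x^6 + 96.989868*x^5 + 178.825326*x^4 + 3.477309*x^3 - 30.305574*x^2 - 2.747268*x + 2.406104)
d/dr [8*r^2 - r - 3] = 16*r - 1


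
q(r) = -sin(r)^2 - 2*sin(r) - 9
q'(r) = -2*sin(r)*cos(r) - 2*cos(r)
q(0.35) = -9.80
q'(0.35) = -2.52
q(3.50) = -8.42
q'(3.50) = 1.22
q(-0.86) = -8.06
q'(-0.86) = -0.32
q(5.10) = -8.01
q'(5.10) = -0.06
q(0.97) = -11.33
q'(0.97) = -2.06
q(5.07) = -8.00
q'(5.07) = -0.04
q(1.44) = -11.97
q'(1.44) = -0.52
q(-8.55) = -8.05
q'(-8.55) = 0.30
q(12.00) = -8.21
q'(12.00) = -0.78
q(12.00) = -8.21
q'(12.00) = -0.78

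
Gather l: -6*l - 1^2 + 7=6 - 6*l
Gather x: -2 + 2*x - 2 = 2*x - 4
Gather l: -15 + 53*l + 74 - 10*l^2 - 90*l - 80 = -10*l^2 - 37*l - 21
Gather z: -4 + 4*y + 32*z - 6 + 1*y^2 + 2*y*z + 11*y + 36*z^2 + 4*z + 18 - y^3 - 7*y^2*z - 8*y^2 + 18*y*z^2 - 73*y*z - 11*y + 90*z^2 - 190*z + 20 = -y^3 - 7*y^2 + 4*y + z^2*(18*y + 126) + z*(-7*y^2 - 71*y - 154) + 28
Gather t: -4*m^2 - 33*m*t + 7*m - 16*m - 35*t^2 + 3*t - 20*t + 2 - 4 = -4*m^2 - 9*m - 35*t^2 + t*(-33*m - 17) - 2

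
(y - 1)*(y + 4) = y^2 + 3*y - 4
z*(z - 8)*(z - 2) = z^3 - 10*z^2 + 16*z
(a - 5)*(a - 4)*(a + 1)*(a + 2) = a^4 - 6*a^3 - 5*a^2 + 42*a + 40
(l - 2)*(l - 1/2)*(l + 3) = l^3 + l^2/2 - 13*l/2 + 3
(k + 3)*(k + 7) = k^2 + 10*k + 21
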